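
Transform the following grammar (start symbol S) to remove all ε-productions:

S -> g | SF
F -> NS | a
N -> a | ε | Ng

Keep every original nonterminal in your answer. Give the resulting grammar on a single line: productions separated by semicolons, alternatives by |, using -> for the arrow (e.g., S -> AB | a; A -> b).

Nullable set: {N}.
F -> NS: N nullable, giving NS | S.
Drop N -> ε.
N -> Ng: N nullable, giving Ng | g.
Unchanged (no nullable symbols): S -> SF; S -> g; F -> a; N -> a.

S -> g | SF; F -> S | a | NS; N -> a | g | Ng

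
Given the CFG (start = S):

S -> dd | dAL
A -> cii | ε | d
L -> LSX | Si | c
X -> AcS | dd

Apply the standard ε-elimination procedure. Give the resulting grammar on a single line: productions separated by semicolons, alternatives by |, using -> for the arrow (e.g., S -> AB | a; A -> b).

S -> dL | dd | dAL; A -> d | cii; L -> c | Si | LSX; X -> cS | dd | AcS

Nullable set: {A}.
S -> dAL: A nullable, giving dAL | dL.
Drop A -> ε.
X -> AcS: A nullable, giving AcS | cS.
Unchanged (no nullable symbols): S -> dd; A -> cii; A -> d; L -> LSX; L -> Si; L -> c; X -> dd.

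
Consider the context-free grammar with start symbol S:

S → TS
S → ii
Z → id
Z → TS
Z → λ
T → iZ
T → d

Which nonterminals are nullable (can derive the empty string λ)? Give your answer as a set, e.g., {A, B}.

Directly nullable (have an ε-rule): {Z}.
Not nullable: S, T — each has a terminal in every rule's right-hand side or depends on a non-nullable symbol.

{Z}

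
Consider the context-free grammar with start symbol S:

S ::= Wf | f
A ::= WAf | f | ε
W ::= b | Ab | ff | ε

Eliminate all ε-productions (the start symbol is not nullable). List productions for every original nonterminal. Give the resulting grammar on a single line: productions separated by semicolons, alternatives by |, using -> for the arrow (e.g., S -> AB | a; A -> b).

S -> f | Wf; A -> f | Af | Wf | WAf; W -> b | Ab | ff

Nullable set: {A, W}.
S -> Wf: W nullable, giving Wf | f.
Drop A -> ε.
A -> WAf: W, A nullable, giving Af | WAf | Wf | f.
Drop W -> ε.
W -> Ab: A nullable, giving Ab | b.
Unchanged (no nullable symbols): S -> f; A -> f; W -> b; W -> ff.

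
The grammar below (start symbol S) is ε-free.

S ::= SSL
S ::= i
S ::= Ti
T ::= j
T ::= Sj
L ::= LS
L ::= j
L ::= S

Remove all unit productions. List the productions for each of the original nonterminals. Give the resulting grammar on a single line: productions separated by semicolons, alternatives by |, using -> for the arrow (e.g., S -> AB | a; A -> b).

Unit productions: L->S.
Unit pairs (A ⇒* B via units): (L,S).
S: inherits non-unit rules of {S} → SSL | Ti | i.
L: inherits non-unit rules of {L, S} → LS | SSL | Ti | i | j.
T: inherits non-unit rules of {T} → Sj | j.

S -> i | Ti | SSL; L -> i | j | LS | Ti | SSL; T -> j | Sj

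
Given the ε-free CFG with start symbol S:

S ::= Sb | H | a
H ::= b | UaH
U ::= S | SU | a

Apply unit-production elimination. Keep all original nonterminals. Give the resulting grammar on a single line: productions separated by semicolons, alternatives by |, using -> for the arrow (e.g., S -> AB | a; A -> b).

S -> a | b | Sb | UaH; H -> b | UaH; U -> a | b | SU | Sb | UaH

Unit productions: S->H, U->S.
Unit pairs (A ⇒* B via units): (S,H), (U,H), (U,S).
S: inherits non-unit rules of {H, S} → Sb | UaH | a | b.
H: inherits non-unit rules of {H} → UaH | b.
U: inherits non-unit rules of {H, S, U} → SU | Sb | UaH | a | b.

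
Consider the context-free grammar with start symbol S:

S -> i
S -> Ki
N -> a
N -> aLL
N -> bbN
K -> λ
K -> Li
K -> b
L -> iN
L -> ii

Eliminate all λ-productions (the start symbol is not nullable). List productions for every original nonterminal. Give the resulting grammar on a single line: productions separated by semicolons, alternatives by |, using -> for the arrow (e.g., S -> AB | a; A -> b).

Nullable set: {K}.
S -> Ki: K nullable, giving Ki | i.
Drop K -> λ.
Unchanged (no nullable symbols): S -> i; K -> Li; K -> b; L -> iN; L -> ii; N -> a; N -> aLL; N -> bbN.

S -> i | Ki; K -> b | Li; L -> iN | ii; N -> a | aLL | bbN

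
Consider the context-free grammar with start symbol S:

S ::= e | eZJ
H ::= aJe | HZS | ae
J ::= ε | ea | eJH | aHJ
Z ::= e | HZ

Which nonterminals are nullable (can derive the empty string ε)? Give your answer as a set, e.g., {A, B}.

{J}

Directly nullable (have an ε-rule): {J}.
Not nullable: H, S, Z — each has a terminal in every rule's right-hand side or depends on a non-nullable symbol.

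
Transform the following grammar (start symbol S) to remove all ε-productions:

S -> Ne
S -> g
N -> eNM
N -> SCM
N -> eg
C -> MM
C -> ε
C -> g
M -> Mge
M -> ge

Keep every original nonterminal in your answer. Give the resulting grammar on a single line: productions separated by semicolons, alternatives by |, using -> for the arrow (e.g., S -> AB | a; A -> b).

S -> g | Ne; C -> g | MM; M -> ge | Mge; N -> SM | eg | SCM | eNM

Nullable set: {C}.
Drop C -> ε.
N -> SCM: C nullable, giving SCM | SM.
Unchanged (no nullable symbols): S -> Ne; S -> g; C -> MM; C -> g; M -> Mge; M -> ge; N -> eNM; N -> eg.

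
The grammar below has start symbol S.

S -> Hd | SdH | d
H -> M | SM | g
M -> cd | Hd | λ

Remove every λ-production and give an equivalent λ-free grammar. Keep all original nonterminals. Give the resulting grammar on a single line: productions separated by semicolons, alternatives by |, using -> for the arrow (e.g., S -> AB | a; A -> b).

S -> d | Hd | Sd | SdH; H -> M | S | g | SM; M -> d | Hd | cd

Nullable set: {H, M}.
S -> Hd: H nullable, giving Hd | d.
S -> SdH: H nullable, giving Sd | SdH.
H -> M: M nullable, giving M.
H -> SM: M nullable, giving S | SM.
Drop M -> λ.
M -> Hd: H nullable, giving Hd | d.
Unchanged (no nullable symbols): S -> d; H -> g; M -> cd.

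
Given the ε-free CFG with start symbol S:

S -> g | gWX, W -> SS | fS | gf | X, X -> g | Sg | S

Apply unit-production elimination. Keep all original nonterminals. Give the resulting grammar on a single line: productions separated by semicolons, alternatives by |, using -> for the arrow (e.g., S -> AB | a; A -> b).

S -> g | gWX; W -> g | SS | Sg | fS | gf | gWX; X -> g | Sg | gWX

Unit productions: W->X, X->S.
Unit pairs (A ⇒* B via units): (W,S), (W,X), (X,S).
S: inherits non-unit rules of {S} → g | gWX.
W: inherits non-unit rules of {S, W, X} → SS | Sg | fS | g | gWX | gf.
X: inherits non-unit rules of {S, X} → Sg | g | gWX.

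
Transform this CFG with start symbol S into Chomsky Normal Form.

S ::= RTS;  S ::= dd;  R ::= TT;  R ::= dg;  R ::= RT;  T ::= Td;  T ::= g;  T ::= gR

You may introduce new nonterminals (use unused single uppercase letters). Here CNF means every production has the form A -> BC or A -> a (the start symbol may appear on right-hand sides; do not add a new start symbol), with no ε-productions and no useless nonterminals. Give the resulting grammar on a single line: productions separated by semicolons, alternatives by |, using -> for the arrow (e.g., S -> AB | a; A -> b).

No ε-productions.
No unit productions to eliminate.
TERM: introduce A -> d, B -> g and substitute in every rule of length ≥2.
BIN: S -> RTS becomes S -> RC, C -> TS.

S -> AA | RC; A -> d; B -> g; C -> TS; R -> AB | RT | TT; T -> g | BR | TA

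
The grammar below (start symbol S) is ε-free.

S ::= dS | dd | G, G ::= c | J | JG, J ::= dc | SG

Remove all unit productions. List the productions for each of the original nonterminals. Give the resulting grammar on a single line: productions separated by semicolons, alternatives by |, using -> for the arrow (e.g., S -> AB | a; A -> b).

Unit productions: G->J, S->G.
Unit pairs (A ⇒* B via units): (G,J), (S,G), (S,J).
S: inherits non-unit rules of {G, J, S} → JG | SG | c | dS | dc | dd.
G: inherits non-unit rules of {G, J} → JG | SG | c | dc.
J: inherits non-unit rules of {J} → SG | dc.

S -> c | JG | SG | dS | dc | dd; G -> c | JG | SG | dc; J -> SG | dc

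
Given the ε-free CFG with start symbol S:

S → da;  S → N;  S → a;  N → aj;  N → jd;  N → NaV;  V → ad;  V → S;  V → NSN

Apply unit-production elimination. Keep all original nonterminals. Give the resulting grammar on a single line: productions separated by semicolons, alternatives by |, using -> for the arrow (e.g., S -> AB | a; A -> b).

Unit productions: S->N, V->S.
Unit pairs (A ⇒* B via units): (S,N), (V,N), (V,S).
S: inherits non-unit rules of {N, S} → NaV | a | aj | da | jd.
N: inherits non-unit rules of {N} → NaV | aj | jd.
V: inherits non-unit rules of {N, S, V} → NSN | NaV | a | ad | aj | da | jd.

S -> a | aj | da | jd | NaV; N -> aj | jd | NaV; V -> a | ad | aj | da | jd | NSN | NaV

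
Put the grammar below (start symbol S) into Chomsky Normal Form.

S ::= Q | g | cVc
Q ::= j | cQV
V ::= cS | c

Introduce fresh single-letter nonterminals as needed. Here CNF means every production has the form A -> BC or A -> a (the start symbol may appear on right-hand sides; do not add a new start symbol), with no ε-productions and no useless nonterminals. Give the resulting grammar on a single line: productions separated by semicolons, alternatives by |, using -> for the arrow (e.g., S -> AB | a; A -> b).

No ε-productions.
After unit-elimination: S -> g | j | cQV | cVc; Q -> j | cQV; V -> c | cS.
TERM: introduce A -> c and substitute in every rule of length ≥2.
BIN: Q -> AQV becomes Q -> AB, B -> QV; S -> AQV becomes S -> AC, C -> QV; S -> AVA becomes S -> AD, D -> VA.

S -> g | j | AC | AD; A -> c; B -> QV; C -> QV; D -> VA; Q -> j | AB; V -> c | AS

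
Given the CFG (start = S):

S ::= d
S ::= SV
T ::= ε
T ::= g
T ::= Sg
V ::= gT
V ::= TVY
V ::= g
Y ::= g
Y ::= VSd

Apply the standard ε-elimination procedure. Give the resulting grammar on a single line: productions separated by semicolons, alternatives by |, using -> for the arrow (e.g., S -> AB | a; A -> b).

Nullable set: {T}.
Drop T -> ε.
V -> TVY: T nullable, giving TVY | VY.
V -> gT: T nullable, giving g | gT.
Unchanged (no nullable symbols): S -> SV; S -> d; T -> Sg; T -> g; V -> g; Y -> VSd; Y -> g.

S -> d | SV; T -> g | Sg; V -> g | VY | gT | TVY; Y -> g | VSd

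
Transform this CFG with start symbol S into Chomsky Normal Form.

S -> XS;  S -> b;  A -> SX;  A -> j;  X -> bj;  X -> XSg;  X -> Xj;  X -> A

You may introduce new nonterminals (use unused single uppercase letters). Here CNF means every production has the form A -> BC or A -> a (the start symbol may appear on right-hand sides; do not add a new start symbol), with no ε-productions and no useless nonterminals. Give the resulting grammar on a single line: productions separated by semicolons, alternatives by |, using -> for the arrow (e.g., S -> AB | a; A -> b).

S -> b | XS; B -> g; C -> j; D -> b; E -> SB; X -> j | DC | SX | XC | XE

No ε-productions.
After unit-elimination: S -> b | XS; A -> j | SX; X -> j | SX | Xj | bj | XSg.
TERM: introduce D -> b, B -> g, C -> j and substitute in every rule of length ≥2.
BIN: X -> XSB becomes X -> XE, E -> SB.
Drop unreachable/unproductive: A.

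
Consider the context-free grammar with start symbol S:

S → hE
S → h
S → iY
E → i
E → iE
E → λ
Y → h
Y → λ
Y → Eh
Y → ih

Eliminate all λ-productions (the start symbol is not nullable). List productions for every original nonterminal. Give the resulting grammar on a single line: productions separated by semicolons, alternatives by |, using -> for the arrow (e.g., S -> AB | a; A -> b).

Nullable set: {E, Y}.
S -> hE: E nullable, giving h | hE.
S -> iY: Y nullable, giving i | iY.
Drop E -> λ.
E -> iE: E nullable, giving i | iE.
Drop Y -> λ.
Y -> Eh: E nullable, giving Eh | h.
Unchanged (no nullable symbols): S -> h; E -> i; Y -> h; Y -> ih.

S -> h | i | hE | iY; E -> i | iE; Y -> h | Eh | ih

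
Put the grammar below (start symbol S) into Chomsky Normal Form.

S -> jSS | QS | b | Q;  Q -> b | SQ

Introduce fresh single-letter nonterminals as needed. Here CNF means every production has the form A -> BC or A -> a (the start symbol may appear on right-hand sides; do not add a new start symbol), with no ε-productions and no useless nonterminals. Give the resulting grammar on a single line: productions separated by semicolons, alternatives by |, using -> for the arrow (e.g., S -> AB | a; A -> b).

No ε-productions.
After unit-elimination: S -> b | QS | SQ | jSS; Q -> b | SQ.
TERM: introduce A -> j and substitute in every rule of length ≥2.
BIN: S -> ASS becomes S -> AB, B -> SS.

S -> b | AB | QS | SQ; A -> j; B -> SS; Q -> b | SQ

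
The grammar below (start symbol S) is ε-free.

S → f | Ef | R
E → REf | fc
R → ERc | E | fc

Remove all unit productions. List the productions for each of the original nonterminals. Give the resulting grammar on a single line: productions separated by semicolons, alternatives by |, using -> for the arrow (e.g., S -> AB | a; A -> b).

S -> f | Ef | fc | ERc | REf; E -> fc | REf; R -> fc | ERc | REf

Unit productions: R->E, S->R.
Unit pairs (A ⇒* B via units): (R,E), (S,E), (S,R).
S: inherits non-unit rules of {E, R, S} → ERc | Ef | REf | f | fc.
E: inherits non-unit rules of {E} → REf | fc.
R: inherits non-unit rules of {E, R} → ERc | REf | fc.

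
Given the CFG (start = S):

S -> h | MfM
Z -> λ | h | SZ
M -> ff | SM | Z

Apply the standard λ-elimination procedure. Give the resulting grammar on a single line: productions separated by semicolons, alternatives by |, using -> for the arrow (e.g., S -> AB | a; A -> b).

Nullable set: {M, Z}.
S -> MfM: M, M nullable, giving Mf | MfM | f | fM.
M -> SM: M nullable, giving S | SM.
M -> Z: Z nullable, giving Z.
Drop Z -> λ.
Z -> SZ: Z nullable, giving S | SZ.
Unchanged (no nullable symbols): S -> h; M -> ff; Z -> h.

S -> f | h | Mf | fM | MfM; M -> S | Z | SM | ff; Z -> S | h | SZ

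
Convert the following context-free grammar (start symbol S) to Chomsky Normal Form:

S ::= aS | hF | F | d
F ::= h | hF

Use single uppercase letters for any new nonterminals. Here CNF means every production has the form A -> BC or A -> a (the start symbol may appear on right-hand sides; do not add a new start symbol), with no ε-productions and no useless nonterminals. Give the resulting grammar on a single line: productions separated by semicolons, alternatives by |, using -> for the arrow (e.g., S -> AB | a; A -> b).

S -> d | h | AF | BS; A -> h; B -> a; F -> h | AF

No ε-productions.
After unit-elimination: S -> d | h | aS | hF; F -> h | hF.
TERM: introduce B -> a, A -> h and substitute in every rule of length ≥2.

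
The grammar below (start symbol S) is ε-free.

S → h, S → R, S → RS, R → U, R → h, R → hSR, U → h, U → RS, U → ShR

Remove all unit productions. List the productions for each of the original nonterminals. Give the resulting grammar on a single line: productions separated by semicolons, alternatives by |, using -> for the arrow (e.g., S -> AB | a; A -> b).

S -> h | RS | ShR | hSR; R -> h | RS | ShR | hSR; U -> h | RS | ShR

Unit productions: R->U, S->R.
Unit pairs (A ⇒* B via units): (R,U), (S,R), (S,U).
S: inherits non-unit rules of {R, S, U} → RS | ShR | h | hSR.
R: inherits non-unit rules of {R, U} → RS | ShR | h | hSR.
U: inherits non-unit rules of {U} → RS | ShR | h.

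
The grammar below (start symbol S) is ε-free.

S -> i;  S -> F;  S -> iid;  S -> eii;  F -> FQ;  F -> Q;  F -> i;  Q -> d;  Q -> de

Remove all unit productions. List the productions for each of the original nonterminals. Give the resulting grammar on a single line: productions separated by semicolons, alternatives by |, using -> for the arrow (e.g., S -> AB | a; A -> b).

Unit productions: F->Q, S->F.
Unit pairs (A ⇒* B via units): (F,Q), (S,F), (S,Q).
S: inherits non-unit rules of {F, Q, S} → FQ | d | de | eii | i | iid.
F: inherits non-unit rules of {F, Q} → FQ | d | de | i.
Q: inherits non-unit rules of {Q} → d | de.

S -> d | i | FQ | de | eii | iid; F -> d | i | FQ | de; Q -> d | de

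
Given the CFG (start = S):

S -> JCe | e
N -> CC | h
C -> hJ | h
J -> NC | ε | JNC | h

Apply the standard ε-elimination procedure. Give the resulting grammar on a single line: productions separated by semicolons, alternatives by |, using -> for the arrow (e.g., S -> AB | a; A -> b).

S -> e | Ce | JCe; C -> h | hJ; J -> h | NC | JNC; N -> h | CC

Nullable set: {J}.
S -> JCe: J nullable, giving Ce | JCe.
C -> hJ: J nullable, giving h | hJ.
Drop J -> ε.
J -> JNC: J nullable, giving JNC | NC.
Unchanged (no nullable symbols): S -> e; C -> h; J -> NC; J -> h; N -> CC; N -> h.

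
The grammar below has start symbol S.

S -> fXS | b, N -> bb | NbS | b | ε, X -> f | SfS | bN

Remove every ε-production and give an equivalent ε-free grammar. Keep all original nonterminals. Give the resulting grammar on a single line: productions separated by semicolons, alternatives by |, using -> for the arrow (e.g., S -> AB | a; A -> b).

S -> b | fXS; N -> b | bS | bb | NbS; X -> b | f | bN | SfS

Nullable set: {N}.
Drop N -> ε.
N -> NbS: N nullable, giving NbS | bS.
X -> bN: N nullable, giving b | bN.
Unchanged (no nullable symbols): S -> b; S -> fXS; N -> b; N -> bb; X -> SfS; X -> f.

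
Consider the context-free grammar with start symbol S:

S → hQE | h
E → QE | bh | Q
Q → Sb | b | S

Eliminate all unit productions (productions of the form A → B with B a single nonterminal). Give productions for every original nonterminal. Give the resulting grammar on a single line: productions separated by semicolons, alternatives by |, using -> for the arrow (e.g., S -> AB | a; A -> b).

Unit productions: E->Q, Q->S.
Unit pairs (A ⇒* B via units): (E,Q), (E,S), (Q,S).
S: inherits non-unit rules of {S} → h | hQE.
E: inherits non-unit rules of {E, Q, S} → QE | Sb | b | bh | h | hQE.
Q: inherits non-unit rules of {Q, S} → Sb | b | h | hQE.

S -> h | hQE; E -> b | h | QE | Sb | bh | hQE; Q -> b | h | Sb | hQE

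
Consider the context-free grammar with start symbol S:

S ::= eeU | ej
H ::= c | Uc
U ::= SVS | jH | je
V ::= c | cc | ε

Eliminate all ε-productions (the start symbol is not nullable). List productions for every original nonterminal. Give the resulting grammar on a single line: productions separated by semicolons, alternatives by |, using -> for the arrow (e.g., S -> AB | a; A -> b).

Nullable set: {V}.
U -> SVS: V nullable, giving SS | SVS.
Drop V -> ε.
Unchanged (no nullable symbols): S -> eeU; S -> ej; H -> Uc; H -> c; U -> jH; U -> je; V -> c; V -> cc.

S -> ej | eeU; H -> c | Uc; U -> SS | jH | je | SVS; V -> c | cc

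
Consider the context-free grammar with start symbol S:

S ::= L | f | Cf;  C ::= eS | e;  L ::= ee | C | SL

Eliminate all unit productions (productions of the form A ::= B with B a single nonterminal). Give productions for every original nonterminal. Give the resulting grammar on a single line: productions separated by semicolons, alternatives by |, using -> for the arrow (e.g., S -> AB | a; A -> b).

Unit productions: L->C, S->L.
Unit pairs (A ⇒* B via units): (L,C), (S,C), (S,L).
S: inherits non-unit rules of {C, L, S} → Cf | SL | e | eS | ee | f.
C: inherits non-unit rules of {C} → e | eS.
L: inherits non-unit rules of {C, L} → SL | e | eS | ee.

S -> e | f | Cf | SL | eS | ee; C -> e | eS; L -> e | SL | eS | ee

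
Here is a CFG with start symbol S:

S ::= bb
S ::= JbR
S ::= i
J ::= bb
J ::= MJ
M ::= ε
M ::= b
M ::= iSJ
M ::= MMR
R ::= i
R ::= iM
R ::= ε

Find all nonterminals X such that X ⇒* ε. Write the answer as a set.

Directly nullable (have an ε-rule): {M, R}.
Not nullable: J, S — each has a terminal in every rule's right-hand side or depends on a non-nullable symbol.

{M, R}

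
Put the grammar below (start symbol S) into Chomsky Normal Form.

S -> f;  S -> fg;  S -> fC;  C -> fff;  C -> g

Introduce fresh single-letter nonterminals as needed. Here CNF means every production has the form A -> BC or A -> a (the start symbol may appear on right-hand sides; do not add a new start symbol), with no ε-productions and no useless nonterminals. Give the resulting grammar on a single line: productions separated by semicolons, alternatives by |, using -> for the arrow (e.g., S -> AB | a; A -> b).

No ε-productions.
No unit productions to eliminate.
TERM: introduce A -> f, B -> g and substitute in every rule of length ≥2.
BIN: C -> AAA becomes C -> AD, D -> AA.

S -> f | AB | AC; A -> f; B -> g; C -> g | AD; D -> AA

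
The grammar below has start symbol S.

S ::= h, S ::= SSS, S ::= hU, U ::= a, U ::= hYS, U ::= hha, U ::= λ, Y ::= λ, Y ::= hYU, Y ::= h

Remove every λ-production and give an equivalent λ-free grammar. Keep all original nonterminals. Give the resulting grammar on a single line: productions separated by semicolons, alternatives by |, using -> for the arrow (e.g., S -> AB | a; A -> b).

Nullable set: {U, Y}.
S -> hU: U nullable, giving h | hU.
Drop U -> λ.
U -> hYS: Y nullable, giving hS | hYS.
Drop Y -> λ.
Y -> hYU: Y, U nullable, giving h | hU | hY | hYU.
Unchanged (no nullable symbols): S -> SSS; S -> h; U -> a; U -> hha; Y -> h.

S -> h | hU | SSS; U -> a | hS | hYS | hha; Y -> h | hU | hY | hYU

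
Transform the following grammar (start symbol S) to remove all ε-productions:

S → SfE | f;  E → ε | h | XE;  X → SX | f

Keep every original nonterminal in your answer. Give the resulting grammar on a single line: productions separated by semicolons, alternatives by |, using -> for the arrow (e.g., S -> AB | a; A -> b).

Nullable set: {E}.
S -> SfE: E nullable, giving Sf | SfE.
Drop E -> ε.
E -> XE: E nullable, giving X | XE.
Unchanged (no nullable symbols): S -> f; E -> h; X -> SX; X -> f.

S -> f | Sf | SfE; E -> X | h | XE; X -> f | SX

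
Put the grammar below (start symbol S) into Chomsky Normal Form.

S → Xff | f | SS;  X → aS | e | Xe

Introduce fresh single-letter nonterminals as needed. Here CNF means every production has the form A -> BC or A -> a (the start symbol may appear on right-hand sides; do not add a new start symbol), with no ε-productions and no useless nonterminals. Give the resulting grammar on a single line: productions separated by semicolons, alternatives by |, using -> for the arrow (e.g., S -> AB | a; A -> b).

S -> f | SS | XD; A -> f; B -> e; C -> a; D -> AA; X -> e | CS | XB

No ε-productions.
No unit productions to eliminate.
TERM: introduce C -> a, B -> e, A -> f and substitute in every rule of length ≥2.
BIN: S -> XAA becomes S -> XD, D -> AA.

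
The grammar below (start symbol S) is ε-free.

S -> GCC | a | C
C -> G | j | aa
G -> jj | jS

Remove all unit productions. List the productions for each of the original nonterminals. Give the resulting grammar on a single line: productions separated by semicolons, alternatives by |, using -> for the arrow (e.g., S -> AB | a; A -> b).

Unit productions: C->G, S->C.
Unit pairs (A ⇒* B via units): (C,G), (S,C), (S,G).
S: inherits non-unit rules of {C, G, S} → GCC | a | aa | j | jS | jj.
C: inherits non-unit rules of {C, G} → aa | j | jS | jj.
G: inherits non-unit rules of {G} → jS | jj.

S -> a | j | aa | jS | jj | GCC; C -> j | aa | jS | jj; G -> jS | jj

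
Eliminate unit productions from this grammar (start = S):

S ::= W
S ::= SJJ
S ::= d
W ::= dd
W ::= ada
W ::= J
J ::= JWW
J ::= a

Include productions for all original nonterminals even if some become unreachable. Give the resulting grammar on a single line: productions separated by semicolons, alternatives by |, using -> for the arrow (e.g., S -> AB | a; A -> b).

Unit productions: S->W, W->J.
Unit pairs (A ⇒* B via units): (S,J), (S,W), (W,J).
S: inherits non-unit rules of {J, S, W} → JWW | SJJ | a | ada | d | dd.
J: inherits non-unit rules of {J} → JWW | a.
W: inherits non-unit rules of {J, W} → JWW | a | ada | dd.

S -> a | d | dd | JWW | SJJ | ada; J -> a | JWW; W -> a | dd | JWW | ada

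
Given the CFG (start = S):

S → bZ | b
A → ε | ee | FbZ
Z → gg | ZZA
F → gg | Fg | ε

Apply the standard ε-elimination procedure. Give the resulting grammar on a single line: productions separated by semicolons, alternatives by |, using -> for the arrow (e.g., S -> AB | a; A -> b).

S -> b | bZ; A -> bZ | ee | FbZ; F -> g | Fg | gg; Z -> ZZ | gg | ZZA

Nullable set: {A, F}.
Drop A -> ε.
A -> FbZ: F nullable, giving FbZ | bZ.
Drop F -> ε.
F -> Fg: F nullable, giving Fg | g.
Z -> ZZA: A nullable, giving ZZ | ZZA.
Unchanged (no nullable symbols): S -> b; S -> bZ; A -> ee; F -> gg; Z -> gg.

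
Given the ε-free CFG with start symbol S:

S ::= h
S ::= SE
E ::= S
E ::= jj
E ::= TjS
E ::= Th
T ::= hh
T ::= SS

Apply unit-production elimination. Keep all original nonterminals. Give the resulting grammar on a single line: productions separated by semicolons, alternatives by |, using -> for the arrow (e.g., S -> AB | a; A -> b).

Unit productions: E->S.
Unit pairs (A ⇒* B via units): (E,S).
S: inherits non-unit rules of {S} → SE | h.
E: inherits non-unit rules of {E, S} → SE | Th | TjS | h | jj.
T: inherits non-unit rules of {T} → SS | hh.

S -> h | SE; E -> h | SE | Th | jj | TjS; T -> SS | hh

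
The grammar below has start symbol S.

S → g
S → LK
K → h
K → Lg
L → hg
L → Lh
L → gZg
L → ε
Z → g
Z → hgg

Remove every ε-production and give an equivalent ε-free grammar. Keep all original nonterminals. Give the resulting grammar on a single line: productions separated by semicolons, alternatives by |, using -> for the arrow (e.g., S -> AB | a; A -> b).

Nullable set: {L}.
S -> LK: L nullable, giving K | LK.
K -> Lg: L nullable, giving Lg | g.
Drop L -> ε.
L -> Lh: L nullable, giving Lh | h.
Unchanged (no nullable symbols): S -> g; K -> h; L -> gZg; L -> hg; Z -> g; Z -> hgg.

S -> K | g | LK; K -> g | h | Lg; L -> h | Lh | hg | gZg; Z -> g | hgg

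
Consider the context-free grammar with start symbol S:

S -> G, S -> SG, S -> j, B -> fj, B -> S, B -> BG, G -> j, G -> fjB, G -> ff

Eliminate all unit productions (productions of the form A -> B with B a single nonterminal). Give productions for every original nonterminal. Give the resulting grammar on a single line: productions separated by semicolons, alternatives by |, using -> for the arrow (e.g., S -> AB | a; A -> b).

S -> j | SG | ff | fjB; B -> j | BG | SG | ff | fj | fjB; G -> j | ff | fjB

Unit productions: B->S, S->G.
Unit pairs (A ⇒* B via units): (B,G), (B,S), (S,G).
S: inherits non-unit rules of {G, S} → SG | ff | fjB | j.
B: inherits non-unit rules of {B, G, S} → BG | SG | ff | fj | fjB | j.
G: inherits non-unit rules of {G} → ff | fjB | j.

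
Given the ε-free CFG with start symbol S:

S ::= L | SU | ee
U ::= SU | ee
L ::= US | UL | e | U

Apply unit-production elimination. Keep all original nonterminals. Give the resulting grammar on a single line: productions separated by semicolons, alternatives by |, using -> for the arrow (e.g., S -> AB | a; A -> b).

Unit productions: L->U, S->L.
Unit pairs (A ⇒* B via units): (L,U), (S,L), (S,U).
S: inherits non-unit rules of {L, S, U} → SU | UL | US | e | ee.
L: inherits non-unit rules of {L, U} → SU | UL | US | e | ee.
U: inherits non-unit rules of {U} → SU | ee.

S -> e | SU | UL | US | ee; L -> e | SU | UL | US | ee; U -> SU | ee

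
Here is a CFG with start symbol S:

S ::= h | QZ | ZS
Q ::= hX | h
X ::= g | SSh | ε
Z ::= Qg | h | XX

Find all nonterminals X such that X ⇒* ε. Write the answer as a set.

Directly nullable (have an ε-rule): {X}.
Z is nullable via Z -> XX (every symbol on the right is already known nullable).
Not nullable: Q, S — each has a terminal in every rule's right-hand side or depends on a non-nullable symbol.

{X, Z}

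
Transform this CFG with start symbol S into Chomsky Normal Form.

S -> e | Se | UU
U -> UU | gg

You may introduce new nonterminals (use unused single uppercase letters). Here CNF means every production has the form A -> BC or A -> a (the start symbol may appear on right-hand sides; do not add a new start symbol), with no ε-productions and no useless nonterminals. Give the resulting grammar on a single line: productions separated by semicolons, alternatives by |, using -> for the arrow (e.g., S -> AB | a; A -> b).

No ε-productions.
No unit productions to eliminate.
TERM: introduce A -> e, B -> g and substitute in every rule of length ≥2.

S -> e | SA | UU; A -> e; B -> g; U -> BB | UU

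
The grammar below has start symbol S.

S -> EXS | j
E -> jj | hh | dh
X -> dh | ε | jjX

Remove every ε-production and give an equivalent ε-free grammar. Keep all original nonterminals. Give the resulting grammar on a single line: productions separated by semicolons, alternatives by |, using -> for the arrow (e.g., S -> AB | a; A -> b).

Nullable set: {X}.
S -> EXS: X nullable, giving ES | EXS.
Drop X -> ε.
X -> jjX: X nullable, giving jj | jjX.
Unchanged (no nullable symbols): S -> j; E -> dh; E -> hh; E -> jj; X -> dh.

S -> j | ES | EXS; E -> dh | hh | jj; X -> dh | jj | jjX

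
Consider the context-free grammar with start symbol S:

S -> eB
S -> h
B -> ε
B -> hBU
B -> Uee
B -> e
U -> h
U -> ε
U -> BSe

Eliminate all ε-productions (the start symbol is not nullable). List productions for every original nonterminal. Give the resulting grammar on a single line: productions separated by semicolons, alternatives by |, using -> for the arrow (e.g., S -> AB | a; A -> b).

S -> e | h | eB; B -> e | h | ee | hB | hU | Uee | hBU; U -> h | Se | BSe

Nullable set: {B, U}.
S -> eB: B nullable, giving e | eB.
Drop B -> ε.
B -> Uee: U nullable, giving Uee | ee.
B -> hBU: B, U nullable, giving h | hB | hBU | hU.
Drop U -> ε.
U -> BSe: B nullable, giving BSe | Se.
Unchanged (no nullable symbols): S -> h; B -> e; U -> h.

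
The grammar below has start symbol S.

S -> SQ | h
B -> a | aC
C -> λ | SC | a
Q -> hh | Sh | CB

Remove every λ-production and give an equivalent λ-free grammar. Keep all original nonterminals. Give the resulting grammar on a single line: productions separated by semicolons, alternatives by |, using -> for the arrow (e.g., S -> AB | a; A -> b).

S -> h | SQ; B -> a | aC; C -> S | a | SC; Q -> B | CB | Sh | hh

Nullable set: {C}.
B -> aC: C nullable, giving a | aC.
Drop C -> λ.
C -> SC: C nullable, giving S | SC.
Q -> CB: C nullable, giving B | CB.
Unchanged (no nullable symbols): S -> SQ; S -> h; B -> a; C -> a; Q -> Sh; Q -> hh.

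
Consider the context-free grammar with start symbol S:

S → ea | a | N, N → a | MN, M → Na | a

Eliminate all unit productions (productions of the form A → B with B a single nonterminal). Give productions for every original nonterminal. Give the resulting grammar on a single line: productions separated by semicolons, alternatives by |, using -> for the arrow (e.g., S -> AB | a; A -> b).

Unit productions: S->N.
Unit pairs (A ⇒* B via units): (S,N).
S: inherits non-unit rules of {N, S} → MN | a | ea.
M: inherits non-unit rules of {M} → Na | a.
N: inherits non-unit rules of {N} → MN | a.

S -> a | MN | ea; M -> a | Na; N -> a | MN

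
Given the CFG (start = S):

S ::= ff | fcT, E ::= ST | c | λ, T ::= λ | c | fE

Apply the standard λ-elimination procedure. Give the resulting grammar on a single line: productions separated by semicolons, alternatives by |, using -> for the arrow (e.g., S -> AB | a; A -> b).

Nullable set: {E, T}.
S -> fcT: T nullable, giving fc | fcT.
Drop E -> λ.
E -> ST: T nullable, giving S | ST.
Drop T -> λ.
T -> fE: E nullable, giving f | fE.
Unchanged (no nullable symbols): S -> ff; E -> c; T -> c.

S -> fc | ff | fcT; E -> S | c | ST; T -> c | f | fE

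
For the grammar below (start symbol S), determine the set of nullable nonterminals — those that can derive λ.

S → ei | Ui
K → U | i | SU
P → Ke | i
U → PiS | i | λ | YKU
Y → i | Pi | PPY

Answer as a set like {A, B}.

{K, U}

Directly nullable (have an ε-rule): {U}.
K is nullable via K -> U (every symbol on the right is already known nullable).
Not nullable: P, S, Y — each has a terminal in every rule's right-hand side or depends on a non-nullable symbol.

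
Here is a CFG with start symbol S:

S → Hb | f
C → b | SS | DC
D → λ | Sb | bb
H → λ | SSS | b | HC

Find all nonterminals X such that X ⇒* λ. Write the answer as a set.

{D, H}

Directly nullable (have an ε-rule): {D, H}.
Not nullable: C, S — each has a terminal in every rule's right-hand side or depends on a non-nullable symbol.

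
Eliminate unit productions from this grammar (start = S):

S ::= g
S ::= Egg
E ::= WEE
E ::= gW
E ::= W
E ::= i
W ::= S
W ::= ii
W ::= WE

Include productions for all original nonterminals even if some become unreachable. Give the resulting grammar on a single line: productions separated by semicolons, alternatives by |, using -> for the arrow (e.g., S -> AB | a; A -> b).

Unit productions: E->W, W->S.
Unit pairs (A ⇒* B via units): (E,S), (E,W), (W,S).
S: inherits non-unit rules of {S} → Egg | g.
E: inherits non-unit rules of {E, S, W} → Egg | WE | WEE | g | gW | i | ii.
W: inherits non-unit rules of {S, W} → Egg | WE | g | ii.

S -> g | Egg; E -> g | i | WE | gW | ii | Egg | WEE; W -> g | WE | ii | Egg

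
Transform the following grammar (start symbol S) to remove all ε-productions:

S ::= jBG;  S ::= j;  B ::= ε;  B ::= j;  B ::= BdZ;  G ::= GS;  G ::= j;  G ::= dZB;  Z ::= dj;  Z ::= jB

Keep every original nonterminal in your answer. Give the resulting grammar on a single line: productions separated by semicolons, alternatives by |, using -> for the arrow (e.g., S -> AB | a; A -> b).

Nullable set: {B}.
S -> jBG: B nullable, giving jBG | jG.
Drop B -> ε.
B -> BdZ: B nullable, giving BdZ | dZ.
G -> dZB: B nullable, giving dZ | dZB.
Z -> jB: B nullable, giving j | jB.
Unchanged (no nullable symbols): S -> j; B -> j; G -> GS; G -> j; Z -> dj.

S -> j | jG | jBG; B -> j | dZ | BdZ; G -> j | GS | dZ | dZB; Z -> j | dj | jB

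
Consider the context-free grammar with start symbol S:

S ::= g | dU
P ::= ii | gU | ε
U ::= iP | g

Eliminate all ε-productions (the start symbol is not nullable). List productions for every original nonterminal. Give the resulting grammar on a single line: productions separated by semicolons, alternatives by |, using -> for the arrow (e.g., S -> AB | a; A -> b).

Nullable set: {P}.
Drop P -> ε.
U -> iP: P nullable, giving i | iP.
Unchanged (no nullable symbols): S -> dU; S -> g; P -> gU; P -> ii; U -> g.

S -> g | dU; P -> gU | ii; U -> g | i | iP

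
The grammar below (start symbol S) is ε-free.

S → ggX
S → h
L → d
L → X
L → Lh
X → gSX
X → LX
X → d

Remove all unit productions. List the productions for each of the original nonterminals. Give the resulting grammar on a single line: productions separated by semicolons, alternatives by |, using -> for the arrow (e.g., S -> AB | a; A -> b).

S -> h | ggX; L -> d | LX | Lh | gSX; X -> d | LX | gSX

Unit productions: L->X.
Unit pairs (A ⇒* B via units): (L,X).
S: inherits non-unit rules of {S} → ggX | h.
L: inherits non-unit rules of {L, X} → LX | Lh | d | gSX.
X: inherits non-unit rules of {X} → LX | d | gSX.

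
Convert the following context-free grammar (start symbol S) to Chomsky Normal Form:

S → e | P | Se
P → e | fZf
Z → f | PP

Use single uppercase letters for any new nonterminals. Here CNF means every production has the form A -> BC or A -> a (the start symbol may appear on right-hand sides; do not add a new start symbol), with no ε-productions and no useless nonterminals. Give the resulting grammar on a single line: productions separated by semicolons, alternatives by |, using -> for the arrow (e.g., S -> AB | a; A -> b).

S -> e | AD | SB; A -> f; B -> e; C -> ZA; D -> ZA; P -> e | AC; Z -> f | PP

No ε-productions.
After unit-elimination: S -> e | Se | fZf; P -> e | fZf; Z -> f | PP.
TERM: introduce B -> e, A -> f and substitute in every rule of length ≥2.
BIN: P -> AZA becomes P -> AC, C -> ZA; S -> AZA becomes S -> AD, D -> ZA.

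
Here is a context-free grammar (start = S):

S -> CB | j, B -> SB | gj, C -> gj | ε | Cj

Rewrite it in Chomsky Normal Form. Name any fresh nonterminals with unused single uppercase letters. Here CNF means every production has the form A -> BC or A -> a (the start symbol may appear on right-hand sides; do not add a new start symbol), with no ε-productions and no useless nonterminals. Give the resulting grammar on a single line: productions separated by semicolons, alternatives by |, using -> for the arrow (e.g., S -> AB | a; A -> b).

Nullable: {C}; after ε-elimination: S -> B | j | CB; B -> SB | gj; C -> j | Cj | gj.
After unit-elimination: S -> j | CB | SB | gj; B -> SB | gj; C -> j | Cj | gj.
TERM: introduce A -> g, D -> j and substitute in every rule of length ≥2.

S -> j | AD | CB | SB; A -> g; B -> AD | SB; C -> j | AD | CD; D -> j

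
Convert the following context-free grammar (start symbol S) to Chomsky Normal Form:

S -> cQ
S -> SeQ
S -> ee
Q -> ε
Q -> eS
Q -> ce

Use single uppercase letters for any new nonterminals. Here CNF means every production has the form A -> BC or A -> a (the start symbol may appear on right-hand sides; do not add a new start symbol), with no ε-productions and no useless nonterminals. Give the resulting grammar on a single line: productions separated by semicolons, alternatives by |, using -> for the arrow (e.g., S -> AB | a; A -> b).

S -> c | AQ | BB | SB | SC; A -> c; B -> e; C -> BQ; Q -> AB | BS

Nullable: {Q}; after ε-elimination: S -> c | Se | cQ | ee | SeQ; Q -> ce | eS.
No unit productions to eliminate.
TERM: introduce A -> c, B -> e and substitute in every rule of length ≥2.
BIN: S -> SBQ becomes S -> SC, C -> BQ.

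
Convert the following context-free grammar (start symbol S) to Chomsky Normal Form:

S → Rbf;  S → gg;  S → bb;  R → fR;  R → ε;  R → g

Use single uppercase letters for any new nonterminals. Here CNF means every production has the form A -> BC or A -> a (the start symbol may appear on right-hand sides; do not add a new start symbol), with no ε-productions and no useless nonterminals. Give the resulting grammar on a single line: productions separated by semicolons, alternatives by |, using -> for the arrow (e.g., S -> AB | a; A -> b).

Nullable: {R}; after ε-elimination: S -> bb | bf | gg | Rbf; R -> f | g | fR.
No unit productions to eliminate.
TERM: introduce B -> b, A -> f, C -> g and substitute in every rule of length ≥2.
BIN: S -> RBA becomes S -> RD, D -> BA.

S -> BA | BB | CC | RD; A -> f; B -> b; C -> g; D -> BA; R -> f | g | AR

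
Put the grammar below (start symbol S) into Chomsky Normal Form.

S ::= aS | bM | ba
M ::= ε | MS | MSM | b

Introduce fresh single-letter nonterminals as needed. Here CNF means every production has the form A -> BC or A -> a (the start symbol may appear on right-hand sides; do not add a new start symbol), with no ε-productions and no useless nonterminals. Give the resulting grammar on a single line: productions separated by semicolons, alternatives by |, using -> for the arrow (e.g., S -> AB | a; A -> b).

S -> b | AS | BA | BM; A -> a; B -> b; C -> SM; M -> b | AS | BA | BM | MC | MS | SM

Nullable: {M}; after ε-elimination: S -> b | aS | bM | ba; M -> S | b | MS | SM | MSM.
After unit-elimination: S -> b | aS | bM | ba; M -> b | MS | SM | aS | bM | ba | MSM.
TERM: introduce A -> a, B -> b and substitute in every rule of length ≥2.
BIN: M -> MSM becomes M -> MC, C -> SM.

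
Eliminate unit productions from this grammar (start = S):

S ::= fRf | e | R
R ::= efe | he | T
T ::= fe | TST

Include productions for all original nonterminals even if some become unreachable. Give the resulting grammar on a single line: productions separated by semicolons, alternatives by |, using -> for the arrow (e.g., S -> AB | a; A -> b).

Unit productions: R->T, S->R.
Unit pairs (A ⇒* B via units): (R,T), (S,R), (S,T).
S: inherits non-unit rules of {R, S, T} → TST | e | efe | fRf | fe | he.
R: inherits non-unit rules of {R, T} → TST | efe | fe | he.
T: inherits non-unit rules of {T} → TST | fe.

S -> e | fe | he | TST | efe | fRf; R -> fe | he | TST | efe; T -> fe | TST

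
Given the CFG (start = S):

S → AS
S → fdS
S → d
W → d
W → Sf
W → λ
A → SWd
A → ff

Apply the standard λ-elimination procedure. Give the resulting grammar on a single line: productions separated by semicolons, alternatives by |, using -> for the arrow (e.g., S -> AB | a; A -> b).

Nullable set: {W}.
A -> SWd: W nullable, giving SWd | Sd.
Drop W -> λ.
Unchanged (no nullable symbols): S -> AS; S -> d; S -> fdS; A -> ff; W -> Sf; W -> d.

S -> d | AS | fdS; A -> Sd | ff | SWd; W -> d | Sf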